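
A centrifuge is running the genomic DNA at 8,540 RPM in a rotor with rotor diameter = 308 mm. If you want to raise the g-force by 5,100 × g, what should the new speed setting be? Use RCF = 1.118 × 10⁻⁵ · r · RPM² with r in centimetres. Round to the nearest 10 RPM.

N₂ ≈ 10130 RPM

r = 308 mm / 2 = 154 mm = 15.4 cm
Current RCF = 1.118 × 10⁻⁵ × 15.4 × (8540)² = 1.118 × 10⁻⁵ × 15.4 × 72,931,600 ≈ 12,556.8 × g
Target RCF = 12,556.8 + 5,100 = 17,656.8 × g
N² = 17,656.8 / (17.2172 × 10⁻⁵) = 102,553,261
N ≈ √102,553,261 ≈ 10,126.9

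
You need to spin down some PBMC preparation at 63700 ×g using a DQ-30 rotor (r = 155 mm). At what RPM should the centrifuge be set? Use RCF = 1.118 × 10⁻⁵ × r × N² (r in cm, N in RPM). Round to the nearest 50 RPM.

r = 155 mm = 15.5 cm
63,700 = 1.118 × 10⁻⁵ × 15.5 × N²
N² = 63,700 / (17.329 × 10⁻⁵) = 367,591,898
N ≈ √367,591,898 ≈ 19,172.7

≈ 19150 RPM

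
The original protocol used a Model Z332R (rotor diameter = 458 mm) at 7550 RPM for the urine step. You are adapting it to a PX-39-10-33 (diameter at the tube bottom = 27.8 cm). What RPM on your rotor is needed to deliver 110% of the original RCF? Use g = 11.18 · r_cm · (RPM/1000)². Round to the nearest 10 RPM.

≈ 10160 RPM

Original rotor: r = 458 mm / 2 = 229 mm = 22.9 cm
RCF_original = 11.18 × 22.9 × (7.55)² = 11.18 × 22.9 × 57.0025 ≈ 14,593.9 × g
Target RCF = 1.1 × 14,593.9 ≈ 16,053.3 × g
Your rotor: r = 27.8 / 2 = 13.9 cm
16,053.3 = 11.18 × 13.9 × (N/1000)²
(N/1000)² = 16,053.3 / 155.402 = 103.3018
N = 1000 × √103.3018 ≈ 10,163.7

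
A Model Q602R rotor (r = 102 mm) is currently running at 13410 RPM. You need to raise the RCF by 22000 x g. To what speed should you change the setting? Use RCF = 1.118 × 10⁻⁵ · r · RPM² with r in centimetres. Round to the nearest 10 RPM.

19310 RPM

r = 102 mm = 10.2 cm
Current RCF = 1.118 × 10⁻⁵ × 10.2 × (13410)² = 1.118 × 10⁻⁵ × 10.2 × 179,828,100 ≈ 20,506.9 × g
Target RCF = 20,506.9 + 22,000 = 42,506.9 × g
N² = 42,506.9 / (11.4036 × 10⁻⁵) = 372,749,833
N ≈ √372,749,833 ≈ 19,306.7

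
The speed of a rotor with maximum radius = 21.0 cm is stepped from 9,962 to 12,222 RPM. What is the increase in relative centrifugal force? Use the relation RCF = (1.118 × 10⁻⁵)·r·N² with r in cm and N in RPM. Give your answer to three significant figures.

RCF₁ = 1.118 × 10⁻⁵ × 21 × (9962)² = 1.118 × 10⁻⁵ × 21 × 99,241,444 ≈ 23,299.9 × g
RCF₂ = 1.118 × 10⁻⁵ × 21 × (12222)² = 1.118 × 10⁻⁵ × 21 × 149,377,284 ≈ 35,070.8 × g
Increase = 35,070.8 − 23,299.9 = 11,770.9

11800 g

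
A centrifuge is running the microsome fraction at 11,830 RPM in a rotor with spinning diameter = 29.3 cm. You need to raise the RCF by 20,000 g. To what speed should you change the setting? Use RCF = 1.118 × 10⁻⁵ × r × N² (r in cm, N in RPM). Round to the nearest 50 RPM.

r = 29.3 / 2 = 14.65 cm
Current RCF = 1.118 × 10⁻⁵ × 14.65 × (11830)² = 1.118 × 10⁻⁵ × 14.65 × 139,948,900 ≈ 22,921.8 × g
Target RCF = 22,921.8 + 20,000 = 42,921.8 × g
N² = 42,921.8 / (16.3787 × 10⁻⁵) = 262,058,649
N ≈ √262,058,649 ≈ 16,188.2

≈ 16200 RPM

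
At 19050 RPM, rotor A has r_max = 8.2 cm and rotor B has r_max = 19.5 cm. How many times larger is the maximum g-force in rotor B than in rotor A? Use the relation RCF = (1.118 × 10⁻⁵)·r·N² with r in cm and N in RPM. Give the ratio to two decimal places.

2.38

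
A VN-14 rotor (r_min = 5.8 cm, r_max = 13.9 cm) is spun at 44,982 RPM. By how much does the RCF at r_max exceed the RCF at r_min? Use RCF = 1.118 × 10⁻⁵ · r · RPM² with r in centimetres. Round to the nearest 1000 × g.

ΔRCF = 1.118 × 10⁻⁵ × (r_max − r_min) × N² = 1.118 × 10⁻⁵ × 8.1 × 2,023,380,324 ≈ 183,233.3

≈ 183000 × g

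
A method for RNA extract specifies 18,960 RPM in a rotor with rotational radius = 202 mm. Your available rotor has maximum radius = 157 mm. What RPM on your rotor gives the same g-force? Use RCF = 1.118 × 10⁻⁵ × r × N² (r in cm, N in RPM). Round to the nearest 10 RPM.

21510 RPM

Original rotor: r = 202 mm = 20.2 cm
RCF_original = 1.118 × 10⁻⁵ × 20.2 × (18960)² = 1.118 × 10⁻⁵ × 20.2 × 359,481,600 ≈ 81,183.9 × g
Your rotor: r = 157 mm = 15.7 cm
81,183.9 = 1.118 × 10⁻⁵ × 15.7 × N²
N² = 81,183.9 / (17.5526 × 10⁻⁵) = 462,517,804
N ≈ √462,517,804 ≈ 21,506.2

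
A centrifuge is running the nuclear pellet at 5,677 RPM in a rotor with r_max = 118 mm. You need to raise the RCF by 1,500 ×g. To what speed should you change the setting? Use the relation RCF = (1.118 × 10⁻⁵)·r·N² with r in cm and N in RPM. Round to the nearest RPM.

≈ 6603 RPM

r = 118 mm = 11.8 cm
Current RCF = 1.118 × 10⁻⁵ × 11.8 × (5677)² = 1.118 × 10⁻⁵ × 11.8 × 32,228,329 ≈ 4,251.7 × g
Target RCF = 4,251.7 + 1,500 = 5,751.7 × g
N² = 5,751.7 / (13.1924 × 10⁻⁵) = 43,598,587
N ≈ √43,598,587 ≈ 6,602.9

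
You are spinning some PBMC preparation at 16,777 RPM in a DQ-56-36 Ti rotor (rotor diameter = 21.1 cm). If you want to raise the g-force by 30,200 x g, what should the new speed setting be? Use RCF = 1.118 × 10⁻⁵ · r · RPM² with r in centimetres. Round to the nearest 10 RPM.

≈ 23180 RPM

r = 21.1 / 2 = 10.55 cm
Current RCF = 1.118 × 10⁻⁵ × 10.55 × (16777)² = 1.118 × 10⁻⁵ × 10.55 × 281,467,729 ≈ 33,198.8 × g
Target RCF = 33,198.8 + 30,200 = 63,398.8 × g
N² = 63,398.8 / (11.7949 × 10⁻⁵) = 537,510,280
N ≈ √537,510,280 ≈ 23,184.3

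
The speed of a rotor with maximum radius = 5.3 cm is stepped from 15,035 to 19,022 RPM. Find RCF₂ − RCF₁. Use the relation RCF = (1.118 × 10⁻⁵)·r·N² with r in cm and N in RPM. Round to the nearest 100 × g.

8000 x g

RCF₁ = 1.118 × 10⁻⁵ × 5.3 × (15035)² = 1.118 × 10⁻⁵ × 5.3 × 226,051,225 ≈ 13,394.4 × g
RCF₂ = 1.118 × 10⁻⁵ × 5.3 × (19022)² = 1.118 × 10⁻⁵ × 5.3 × 361,836,484 ≈ 21,440.3 × g
Increase = 21,440.3 − 13,394.4 = 8,045.9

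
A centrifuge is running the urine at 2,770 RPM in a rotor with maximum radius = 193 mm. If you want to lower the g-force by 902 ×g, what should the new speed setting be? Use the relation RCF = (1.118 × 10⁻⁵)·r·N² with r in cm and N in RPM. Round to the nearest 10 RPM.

≈ 1870 RPM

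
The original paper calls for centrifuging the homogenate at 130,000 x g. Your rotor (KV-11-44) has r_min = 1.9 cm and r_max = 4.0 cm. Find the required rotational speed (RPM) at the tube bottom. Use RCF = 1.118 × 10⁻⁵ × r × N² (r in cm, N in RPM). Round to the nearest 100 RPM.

Use r_max = 4.0 cm.
RCF = 1.118 × 10⁻⁵ × r × N²
130,000 = 1.118 × 10⁻⁵ × 4 × N²
N² = 130,000 / (4.472 × 10⁻⁵) = 2,906,976,744
N ≈ √2,906,976,744 ≈ 53,916.4

≈ 53900 RPM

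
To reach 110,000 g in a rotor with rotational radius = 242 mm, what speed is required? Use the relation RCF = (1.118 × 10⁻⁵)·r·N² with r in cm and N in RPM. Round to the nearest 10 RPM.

r = 242 mm = 24.2 cm
RCF = 1.118 × 10⁻⁵ × r × N²
110,000 = 1.118 × 10⁻⁵ × 24.2 × N²
N² = 110,000 / (27.0556 × 10⁻⁵) = 406,570,174
N ≈ √406,570,174 ≈ 20,163.6

≈ 20160 RPM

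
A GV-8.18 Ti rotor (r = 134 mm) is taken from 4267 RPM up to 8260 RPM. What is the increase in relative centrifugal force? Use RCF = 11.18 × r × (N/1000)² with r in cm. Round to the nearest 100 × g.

7500 ×g

r = 134 mm = 13.4 cm
RCF₁ = 11.18 × 13.4 × (4.267)² = 11.18 × 13.4 × 18.207289 ≈ 2,727.7 × g
RCF₂ = 11.18 × 13.4 × (8.26)² = 11.18 × 13.4 × 68.2276 ≈ 10,221.3 × g
Increase = 10,221.3 − 2,727.7 = 7,493.6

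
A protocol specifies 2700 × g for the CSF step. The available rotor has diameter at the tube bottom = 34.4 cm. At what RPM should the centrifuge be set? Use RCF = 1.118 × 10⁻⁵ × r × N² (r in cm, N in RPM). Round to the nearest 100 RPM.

r = 34.4 / 2 = 17.2 cm
2,700 = 1.118 × 10⁻⁵ × 17.2 × N²
N² = 2,700 / (19.2296 × 10⁻⁵) = 14,040,854
N ≈ √14,040,854 ≈ 3,747.1

≈ 3700 RPM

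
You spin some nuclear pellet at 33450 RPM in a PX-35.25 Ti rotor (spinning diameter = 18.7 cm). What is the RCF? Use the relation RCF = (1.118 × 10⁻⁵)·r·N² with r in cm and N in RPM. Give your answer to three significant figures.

117000 x g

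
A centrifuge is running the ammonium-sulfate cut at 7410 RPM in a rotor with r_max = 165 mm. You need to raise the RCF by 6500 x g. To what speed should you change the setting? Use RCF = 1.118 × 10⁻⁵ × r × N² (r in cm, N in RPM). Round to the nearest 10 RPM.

≈ 9490 RPM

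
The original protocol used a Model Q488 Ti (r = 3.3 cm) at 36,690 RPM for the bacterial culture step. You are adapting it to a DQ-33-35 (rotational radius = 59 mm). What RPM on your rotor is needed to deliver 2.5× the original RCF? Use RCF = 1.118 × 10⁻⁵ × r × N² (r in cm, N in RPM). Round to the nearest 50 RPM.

RCF_original = 1.118 × 10⁻⁵ × 3.3 × (36690)² = 1.118 × 10⁻⁵ × 3.3 × 1,346,156,100 ≈ 49,665.1 × g
Target RCF = 2.5 × 49,665.1 ≈ 124,162.8 × g
Your rotor: r = 59 mm = 5.9 cm
124,162.8 = 1.118 × 10⁻⁵ × 5.9 × N²
N² = 124,162.8 / (6.5962 × 10⁻⁵) = 1,882,338,316
N ≈ √1,882,338,316 ≈ 43,385.9

≈ 43400 RPM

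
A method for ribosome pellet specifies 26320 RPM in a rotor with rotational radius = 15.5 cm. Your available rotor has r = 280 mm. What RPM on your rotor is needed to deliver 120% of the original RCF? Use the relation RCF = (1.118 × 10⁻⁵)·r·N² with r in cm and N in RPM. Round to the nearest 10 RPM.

RCF_original = 1.118 × 10⁻⁵ × 15.5 × (26320)² = 1.118 × 10⁻⁵ × 15.5 × 692,742,400 ≈ 120,045.3 × g
Target RCF = 1.2 × 120,045.3 ≈ 144,054.4 × g
Your rotor: r = 280 mm = 28.0 cm
144,054.4 = 1.118 × 10⁻⁵ × 28 × N²
N² = 144,054.4 / (31.304 × 10⁻⁵) = 460,178,891
N ≈ √460,178,891 ≈ 21,451.8

21450 RPM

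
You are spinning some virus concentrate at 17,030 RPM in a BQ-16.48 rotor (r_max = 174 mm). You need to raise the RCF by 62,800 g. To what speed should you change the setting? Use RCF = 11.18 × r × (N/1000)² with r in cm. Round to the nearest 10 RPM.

r = 174 mm = 17.4 cm
Current RCF = 11.18 × 17.4 × (17.03)² = 11.18 × 17.4 × 290.0209 ≈ 56,418.3 × g
Target RCF = 56,418.3 + 62,800 = 119,218.3 × g
(N/1000)² = 119,218.3 / 194.532 = 612.8467
N = 1000 × √612.8467 ≈ 24,755.7

N₂ ≈ 24760 RPM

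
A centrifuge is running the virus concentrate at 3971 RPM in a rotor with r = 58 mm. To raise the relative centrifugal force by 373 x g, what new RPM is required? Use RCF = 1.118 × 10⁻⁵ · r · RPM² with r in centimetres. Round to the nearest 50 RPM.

r = 58 mm = 5.8 cm
Current RCF = 1.118 × 10⁻⁵ × 5.8 × (3971)² = 1.118 × 10⁻⁵ × 5.8 × 15,768,841 ≈ 1,022.5 × g
Target RCF = 1,022.5 + 373 = 1,395.5 × g
N² = 1,395.5 / (6.4844 × 10⁻⁵) = 21,520,881
N ≈ √21,520,881 ≈ 4,639.1

4650 RPM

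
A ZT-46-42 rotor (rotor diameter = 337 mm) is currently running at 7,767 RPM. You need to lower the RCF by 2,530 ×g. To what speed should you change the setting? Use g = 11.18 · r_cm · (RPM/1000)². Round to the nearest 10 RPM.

r = 337 mm / 2 = 168.5 mm = 16.85 cm
Current RCF = 11.18 × 16.85 × (7.767)² = 11.18 × 16.85 × 60.326289 ≈ 11,364.4 × g
Target RCF = 11,364.4 − 2,530 = 8,834.4 × g
(N/1000)² = 8,834.4 / 188.383 = 46.89595
N = 1000 × √46.89595 ≈ 6,848.1

6850 RPM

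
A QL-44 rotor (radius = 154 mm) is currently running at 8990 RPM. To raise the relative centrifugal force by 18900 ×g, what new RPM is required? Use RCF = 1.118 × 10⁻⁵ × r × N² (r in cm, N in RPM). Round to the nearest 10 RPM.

r = 154 mm = 15.4 cm
Current RCF = 1.118 × 10⁻⁵ × 15.4 × (8990)² = 1.118 × 10⁻⁵ × 15.4 × 80,820,100 ≈ 13,915 × g
Target RCF = 13,915 + 18,900 = 32,815 × g
N² = 32,815 / (17.2172 × 10⁻⁵) = 190,594,289
N ≈ √190,594,289 ≈ 13,805.6

13810 RPM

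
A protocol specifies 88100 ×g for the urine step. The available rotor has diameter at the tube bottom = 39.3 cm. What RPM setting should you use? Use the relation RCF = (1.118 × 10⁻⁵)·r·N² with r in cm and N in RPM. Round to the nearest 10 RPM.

r = 39.3 / 2 = 19.65 cm
88,100 = 1.118 × 10⁻⁵ × 19.65 × N²
N² = 88,100 / (21.9687 × 10⁻⁵) = 401,025,095
N ≈ √401,025,095 ≈ 20,025.6

≈ 20030 RPM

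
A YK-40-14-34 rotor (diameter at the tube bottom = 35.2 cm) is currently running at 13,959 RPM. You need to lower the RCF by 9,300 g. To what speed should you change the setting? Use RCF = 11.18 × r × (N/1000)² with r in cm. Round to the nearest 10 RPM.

N₂ ≈ 12150 RPM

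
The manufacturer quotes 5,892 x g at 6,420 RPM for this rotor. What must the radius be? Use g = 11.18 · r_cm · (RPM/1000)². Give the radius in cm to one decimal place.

5892 = 11.18 × r × (6.42)²
r = 5892 / (11.18 × 41.2164) = 5892 / 460.7994 ≈ 12.786 cm

12.8 cm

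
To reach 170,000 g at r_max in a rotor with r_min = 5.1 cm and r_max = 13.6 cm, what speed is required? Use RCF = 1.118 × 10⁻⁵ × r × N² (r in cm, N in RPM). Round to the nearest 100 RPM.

Use r_max = 13.6 cm.
170,000 = 1.118 × 10⁻⁵ × 13.6 × N²
N² = 170,000 / (15.2048 × 10⁻⁵) = 1,118,067,979
N ≈ √1,118,067,979 ≈ 33,437.5

N ≈ 33400 RPM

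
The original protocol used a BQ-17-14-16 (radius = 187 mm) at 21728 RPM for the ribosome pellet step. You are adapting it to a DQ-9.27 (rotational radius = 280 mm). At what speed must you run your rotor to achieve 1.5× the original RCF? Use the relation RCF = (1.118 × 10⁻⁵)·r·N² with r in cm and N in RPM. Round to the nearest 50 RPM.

Original rotor: r = 187 mm = 18.7 cm
RCF_original = 1.118 × 10⁻⁵ × 18.7 × (21728)² = 1.118 × 10⁻⁵ × 18.7 × 472,105,984 ≈ 98,701.3 × g
Target RCF = 1.5 × 98,701.3 ≈ 148,052 × g
Your rotor: r = 280 mm = 28.0 cm
148,052 = 1.118 × 10⁻⁵ × 28 × N²
N² = 148,052 / (31.304 × 10⁻⁵) = 472,949,144
N ≈ √472,949,144 ≈ 21,747.4

21750 RPM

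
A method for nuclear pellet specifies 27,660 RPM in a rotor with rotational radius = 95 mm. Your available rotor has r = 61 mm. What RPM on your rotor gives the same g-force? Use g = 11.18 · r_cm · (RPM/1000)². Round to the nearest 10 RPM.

Original rotor: r = 95 mm = 9.5 cm
RCF = 11.18 × r × (N/1000)²
RCF_original = 11.18 × 9.5 × (27.66)² = 11.18 × 9.5 × 765.0756 ≈ 81,258.7 × g
Your rotor: r = 61 mm = 6.1 cm
81,258.7 = 11.18 × 6.1 × (N/1000)²
(N/1000)² = 81,258.7 / 68.198 = 1191.511
N = 1000 × √1191.511 ≈ 34,518.3

34520 RPM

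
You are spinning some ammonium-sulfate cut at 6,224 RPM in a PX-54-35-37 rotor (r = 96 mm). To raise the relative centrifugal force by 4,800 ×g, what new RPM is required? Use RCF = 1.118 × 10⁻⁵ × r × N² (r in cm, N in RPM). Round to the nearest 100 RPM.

9100 RPM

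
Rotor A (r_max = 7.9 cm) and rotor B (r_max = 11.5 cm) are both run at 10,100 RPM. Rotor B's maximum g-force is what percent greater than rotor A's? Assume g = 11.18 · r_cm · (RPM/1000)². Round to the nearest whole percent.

46%

At equal RPM, RCF scales linearly with r: ratio = 11.5 / 7.9 = 1.4557.
So rotor B delivers 45.6% more g-force.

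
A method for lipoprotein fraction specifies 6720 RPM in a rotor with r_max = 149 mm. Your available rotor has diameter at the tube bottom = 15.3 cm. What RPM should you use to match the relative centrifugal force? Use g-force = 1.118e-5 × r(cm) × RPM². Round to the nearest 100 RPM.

≈ 9400 RPM

Original rotor: r = 149 mm = 14.9 cm
RCF_original = 1.118 × 10⁻⁵ × 14.9 × (6720)² = 1.118 × 10⁻⁵ × 14.9 × 45,158,400 ≈ 7,522.6 × g
Your rotor: r = 15.3 / 2 = 7.65 cm
7,522.6 = 1.118 × 10⁻⁵ × 7.65 × N²
N² = 7,522.6 / (8.5527 × 10⁻⁵) = 87,955,850
N ≈ √87,955,850 ≈ 9,378.5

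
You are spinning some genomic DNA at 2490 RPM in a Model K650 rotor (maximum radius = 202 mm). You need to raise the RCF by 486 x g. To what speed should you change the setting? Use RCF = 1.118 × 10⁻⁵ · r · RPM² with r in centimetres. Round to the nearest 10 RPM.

≈ 2890 RPM

r = 202 mm = 20.2 cm
Current RCF = 1.118 × 10⁻⁵ × 20.2 × (2490)² = 1.118 × 10⁻⁵ × 20.2 × 6,200,100 ≈ 1,400.2 × g
Target RCF = 1,400.2 + 486 = 1,886.2 × g
N² = 1,886.2 / (22.5836 × 10⁻⁵) = 8,352,078
N ≈ √8,352,078 ≈ 2,890.0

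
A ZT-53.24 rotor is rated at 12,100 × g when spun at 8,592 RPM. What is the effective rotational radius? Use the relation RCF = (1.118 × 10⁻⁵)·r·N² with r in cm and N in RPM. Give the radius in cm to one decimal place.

12100 = 1.118 × 10⁻⁵ × r × (8592)²
r = 12100 / (1.118 × 10⁻⁵ × 73,822,464) = 12100 / 825.3351 ≈ 14.661 cm

≈ 14.7 cm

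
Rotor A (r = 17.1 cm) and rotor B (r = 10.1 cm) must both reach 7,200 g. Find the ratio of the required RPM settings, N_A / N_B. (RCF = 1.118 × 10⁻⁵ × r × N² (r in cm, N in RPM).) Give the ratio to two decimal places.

0.77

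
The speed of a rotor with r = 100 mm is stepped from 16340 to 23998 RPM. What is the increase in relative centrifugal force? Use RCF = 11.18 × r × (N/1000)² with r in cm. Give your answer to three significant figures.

r = 100 mm = 10.0 cm
RCF₁ = 11.18 × 10 × (16.34)² = 11.18 × 10 × 266.9956 ≈ 29,850.1 × g
RCF₂ = 11.18 × 10 × (23.998)² = 11.18 × 10 × 575.904004 ≈ 64,386.1 × g
Increase = 64,386.1 − 29,850.1 = 34,536

34500 x g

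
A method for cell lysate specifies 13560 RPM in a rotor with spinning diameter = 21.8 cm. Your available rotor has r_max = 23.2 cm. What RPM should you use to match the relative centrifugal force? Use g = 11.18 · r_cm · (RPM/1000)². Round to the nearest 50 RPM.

9300 RPM

Original rotor: r = 21.8 / 2 = 10.9 cm
RCF_original = 11.18 × 10.9 × (13.56)² = 11.18 × 10.9 × 183.8736 ≈ 22,407.2 × g
22,407.2 = 11.18 × 23.2 × (N/1000)²
(N/1000)² = 22,407.2 / 259.376 = 86.38887
N = 1000 × √86.38887 ≈ 9,294.6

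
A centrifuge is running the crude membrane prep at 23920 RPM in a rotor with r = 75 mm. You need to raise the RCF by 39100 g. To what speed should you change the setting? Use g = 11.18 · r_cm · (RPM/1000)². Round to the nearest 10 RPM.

N₂ ≈ 32230 RPM

r = 75 mm = 7.5 cm
Current RCF = 11.18 × 7.5 × (23.92)² = 11.18 × 7.5 × 572.1664 ≈ 47,976.2 × g
Target RCF = 47,976.2 + 39,100 = 87,076.2 × g
(N/1000)² = 87,076.2 / 83.85 = 1038.476
N = 1000 × √1038.476 ≈ 32,225.4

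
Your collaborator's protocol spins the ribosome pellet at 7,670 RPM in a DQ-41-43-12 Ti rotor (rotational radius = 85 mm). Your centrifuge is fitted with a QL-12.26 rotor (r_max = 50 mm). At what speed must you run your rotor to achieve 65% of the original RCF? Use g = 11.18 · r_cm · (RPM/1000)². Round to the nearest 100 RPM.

Original rotor: r = 85 mm = 8.5 cm
RCF_original = 11.18 × 8.5 × (7.67)² = 11.18 × 8.5 × 58.8289 ≈ 5,590.5 × g
Target RCF = 0.65 × 5,590.5 ≈ 3,633.8 × g
Your rotor: r = 50 mm = 5.0 cm
3,633.8 = 11.18 × 5 × (N/1000)²
(N/1000)² = 3,633.8 / 55.9 = 65.00537
N = 1000 × √65.00537 ≈ 8,062.6

≈ 8100 RPM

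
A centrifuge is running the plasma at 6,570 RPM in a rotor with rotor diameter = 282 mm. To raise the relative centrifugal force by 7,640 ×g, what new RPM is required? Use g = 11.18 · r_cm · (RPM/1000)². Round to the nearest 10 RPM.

r = 282 mm / 2 = 141 mm = 14.1 cm
Current RCF = 11.18 × 14.1 × (6.57)² = 11.18 × 14.1 × 43.1649 ≈ 6,804.4 × g
Target RCF = 6,804.4 + 7,640 = 14,444.4 × g
(N/1000)² = 14,444.4 / 157.638 = 91.63019
N = 1000 × √91.63019 ≈ 9,572.4

≈ 9570 RPM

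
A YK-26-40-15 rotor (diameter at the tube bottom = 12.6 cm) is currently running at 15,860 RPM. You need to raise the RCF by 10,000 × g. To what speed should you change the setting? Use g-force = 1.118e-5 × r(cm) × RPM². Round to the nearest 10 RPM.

19840 RPM

r = 12.6 / 2 = 6.3 cm
Current RCF = 1.118 × 10⁻⁵ × 6.3 × (15860)² = 1.118 × 10⁻⁵ × 6.3 × 251,539,600 ≈ 17,716.9 × g
Target RCF = 17,716.9 + 10,000 = 27,716.9 × g
N² = 27,716.9 / (7.0434 × 10⁻⁵) = 393,515,916
N ≈ √393,515,916 ≈ 19,837.2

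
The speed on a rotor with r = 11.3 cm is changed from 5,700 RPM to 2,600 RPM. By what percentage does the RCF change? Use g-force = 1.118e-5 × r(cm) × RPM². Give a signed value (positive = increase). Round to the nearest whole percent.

-79%

RCF ∝ N², so the ratio is (2600/5700)² = (0.456140)² = 0.2081.
Change = 0.2081 − 1 = -0.7919 → -79.2%.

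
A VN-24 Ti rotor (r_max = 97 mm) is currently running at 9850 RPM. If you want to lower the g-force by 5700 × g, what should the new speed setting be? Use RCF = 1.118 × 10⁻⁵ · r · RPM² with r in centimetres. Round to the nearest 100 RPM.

≈ 6700 RPM

r = 97 mm = 9.7 cm
Current RCF = 1.118 × 10⁻⁵ × 9.7 × (9850)² = 1.118 × 10⁻⁵ × 9.7 × 97,022,500 ≈ 10,521.7 × g
Target RCF = 10,521.7 − 5,700 = 4,821.7 × g
N² = 4,821.7 / (10.8446 × 10⁻⁵) = 44,461,760
N ≈ √44,461,760 ≈ 6,668.0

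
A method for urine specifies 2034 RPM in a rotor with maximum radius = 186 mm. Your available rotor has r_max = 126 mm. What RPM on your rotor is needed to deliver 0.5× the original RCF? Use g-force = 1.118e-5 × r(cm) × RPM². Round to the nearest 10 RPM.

≈ 1750 RPM

Original rotor: r = 186 mm = 18.6 cm
RCF_original = 1.118 × 10⁻⁵ × 18.6 × (2034)² = 1.118 × 10⁻⁵ × 18.6 × 4,137,156 ≈ 860.3 × g
Target RCF = 0.5 × 860.3 ≈ 430.1 × g
Your rotor: r = 126 mm = 12.6 cm
430.1 = 1.118 × 10⁻⁵ × 12.6 × N²
N² = 430.1 / (14.0868 × 10⁻⁵) = 3,053,213
N ≈ √3,053,213 ≈ 1,747.3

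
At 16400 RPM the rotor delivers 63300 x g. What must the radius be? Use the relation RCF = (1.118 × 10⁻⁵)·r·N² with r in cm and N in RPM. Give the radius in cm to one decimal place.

r ≈ 21.1 cm

RCF = 1.118 × 10⁻⁵ × r × N²
63300 = 1.118 × 10⁻⁵ × r × (16400)²
r = 63300 / (1.118 × 10⁻⁵ × 268,960,000) = 63300 / 3006.973 ≈ 21.051 cm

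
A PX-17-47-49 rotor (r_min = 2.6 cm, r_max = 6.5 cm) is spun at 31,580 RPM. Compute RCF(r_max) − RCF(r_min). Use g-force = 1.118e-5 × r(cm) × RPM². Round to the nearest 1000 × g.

43000 ×g

RCF_max = 1.118 × 10⁻⁵ × 6.5 × (31580)² = 1.118 × 10⁻⁵ × 6.5 × 997,296,400 ≈ 72,473.5 × g
RCF_min = 1.118 × 10⁻⁵ × 2.6 × (31580)² = 1.118 × 10⁻⁵ × 2.6 × 997,296,400 ≈ 28,989.4 × g
ΔRCF = 72,473.5 − 28,989.4 = 43,484.1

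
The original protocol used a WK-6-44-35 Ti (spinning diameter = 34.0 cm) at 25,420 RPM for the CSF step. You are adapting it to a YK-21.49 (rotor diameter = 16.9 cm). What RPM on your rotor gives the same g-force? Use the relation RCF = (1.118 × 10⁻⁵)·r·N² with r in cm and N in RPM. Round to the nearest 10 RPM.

36060 RPM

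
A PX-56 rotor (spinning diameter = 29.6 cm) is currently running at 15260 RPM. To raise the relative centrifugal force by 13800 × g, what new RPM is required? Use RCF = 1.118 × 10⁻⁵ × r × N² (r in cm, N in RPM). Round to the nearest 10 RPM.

17780 RPM

r = 29.6 / 2 = 14.8 cm
Current RCF = 1.118 × 10⁻⁵ × 14.8 × (15260)² = 1.118 × 10⁻⁵ × 14.8 × 232,867,600 ≈ 38,531.2 × g
Target RCF = 38,531.2 + 13,800 = 52,331.2 × g
N² = 52,331.2 / (16.5464 × 10⁻⁵) = 316,269,400
N ≈ √316,269,400 ≈ 17,784.0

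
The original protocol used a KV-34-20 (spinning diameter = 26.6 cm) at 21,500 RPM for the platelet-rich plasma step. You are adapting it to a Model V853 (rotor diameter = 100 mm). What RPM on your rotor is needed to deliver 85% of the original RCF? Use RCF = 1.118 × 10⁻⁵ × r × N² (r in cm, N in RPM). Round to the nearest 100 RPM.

32300 RPM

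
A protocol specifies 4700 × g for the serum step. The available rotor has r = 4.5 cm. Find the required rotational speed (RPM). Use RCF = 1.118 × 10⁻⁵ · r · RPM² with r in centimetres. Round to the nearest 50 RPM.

N ≈ 9650 RPM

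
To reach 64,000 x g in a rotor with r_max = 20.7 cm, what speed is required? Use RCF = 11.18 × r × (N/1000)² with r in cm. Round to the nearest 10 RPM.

16630 RPM

RCF = 11.18 × r × (N/1000)²
64,000 = 11.18 × 20.7 × (N/1000)²
(N/1000)² = 64,000 / 231.426 = 276.5463
N = 1000 × √276.5463 ≈ 16,629.7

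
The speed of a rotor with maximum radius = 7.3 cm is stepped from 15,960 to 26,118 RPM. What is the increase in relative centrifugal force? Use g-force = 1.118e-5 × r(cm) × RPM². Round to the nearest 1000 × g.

35000 × g

RCF₁ = 1.118 × 10⁻⁵ × 7.3 × (15960)² = 1.118 × 10⁻⁵ × 7.3 × 254,721,600 ≈ 20,788.8 × g
RCF₂ = 1.118 × 10⁻⁵ × 7.3 × (26118)² = 1.118 × 10⁻⁵ × 7.3 × 682,149,924 ≈ 55,673 × g
Increase = 55,673 − 20,788.8 = 34,884.2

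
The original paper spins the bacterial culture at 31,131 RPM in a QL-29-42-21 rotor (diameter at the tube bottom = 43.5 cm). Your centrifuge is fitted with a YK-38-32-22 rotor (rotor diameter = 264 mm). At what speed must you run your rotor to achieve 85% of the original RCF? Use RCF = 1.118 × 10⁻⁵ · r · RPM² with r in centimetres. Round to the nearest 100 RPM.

Original rotor: r = 43.5 / 2 = 21.75 cm
RCF_original = 1.118 × 10⁻⁵ × 21.75 × (31131)² = 1.118 × 10⁻⁵ × 21.75 × 969,139,161 ≈ 235,660.7 × g
Target RCF = 0.85 × 235,660.7 ≈ 200,311.6 × g
Your rotor: r = 264 mm / 2 = 132 mm = 13.2 cm
200,311.6 = 1.118 × 10⁻⁵ × 13.2 × N²
N² = 200,311.6 / (14.7576 × 10⁻⁵) = 1,357,345,368
N ≈ √1,357,345,368 ≈ 36,842.2

36800 RPM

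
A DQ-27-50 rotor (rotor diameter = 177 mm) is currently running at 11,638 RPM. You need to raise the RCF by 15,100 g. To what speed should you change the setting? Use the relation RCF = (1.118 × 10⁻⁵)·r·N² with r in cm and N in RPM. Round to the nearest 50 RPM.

N₂ ≈ 16950 RPM

r = 177 mm / 2 = 88.5 mm = 8.85 cm
Current RCF = 1.118 × 10⁻⁵ × 8.85 × (11638)² = 1.118 × 10⁻⁵ × 8.85 × 135,443,044 ≈ 13,401.1 × g
Target RCF = 13,401.1 + 15,100 = 28,501.1 × g
N² = 28,501.1 / (9.8943 × 10⁻⁵) = 288,055,749
N ≈ √288,055,749 ≈ 16,972.2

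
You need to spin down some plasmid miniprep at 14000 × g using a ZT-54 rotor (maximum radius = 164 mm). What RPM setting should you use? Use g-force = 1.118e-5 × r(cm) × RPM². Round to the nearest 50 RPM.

r = 164 mm = 16.4 cm
RCF = 1.118 × 10⁻⁵ × r × N²
14,000 = 1.118 × 10⁻⁵ × 16.4 × N²
N² = 14,000 / (18.3352 × 10⁻⁵) = 76,355,862
N ≈ √76,355,862 ≈ 8,738.2

≈ 8750 RPM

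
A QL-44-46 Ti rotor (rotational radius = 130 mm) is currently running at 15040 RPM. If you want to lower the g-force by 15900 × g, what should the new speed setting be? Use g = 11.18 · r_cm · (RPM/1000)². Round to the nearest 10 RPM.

N₂ ≈ 10810 RPM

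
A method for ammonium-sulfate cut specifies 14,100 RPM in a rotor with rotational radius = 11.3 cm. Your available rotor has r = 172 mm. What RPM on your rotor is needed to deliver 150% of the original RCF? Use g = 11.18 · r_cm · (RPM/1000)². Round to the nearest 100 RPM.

RCF_original = 11.18 × 11.3 × (14.1)² = 11.18 × 11.3 × 198.81 ≈ 25,116.5 × g
Target RCF = 1.5 × 25,116.5 ≈ 37,674.8 × g
Your rotor: r = 172 mm = 17.2 cm
37,674.8 = 11.18 × 17.2 × (N/1000)²
(N/1000)² = 37,674.8 / 192.296 = 195.9209
N = 1000 × √195.9209 ≈ 13,997.2

≈ 14000 RPM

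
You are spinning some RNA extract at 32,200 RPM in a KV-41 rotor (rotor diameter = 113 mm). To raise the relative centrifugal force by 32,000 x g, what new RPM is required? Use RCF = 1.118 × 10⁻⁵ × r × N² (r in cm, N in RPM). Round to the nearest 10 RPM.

r = 113 mm / 2 = 56.5 mm = 5.65 cm
Current RCF = 1.118 × 10⁻⁵ × 5.65 × (32200)² = 1.118 × 10⁻⁵ × 5.65 × 1,036,840,000 ≈ 65,494.1 × g
Target RCF = 65,494.1 + 32,000 = 97,494.1 × g
N² = 97,494.1 / (6.3167 × 10⁻⁵) = 1,543,434,072
N ≈ √1,543,434,072 ≈ 39,286.6

39290 RPM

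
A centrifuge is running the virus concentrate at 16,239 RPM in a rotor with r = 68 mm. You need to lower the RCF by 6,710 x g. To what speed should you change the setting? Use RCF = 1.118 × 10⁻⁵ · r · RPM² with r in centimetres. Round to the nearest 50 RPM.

r = 68 mm = 6.8 cm
Current RCF = 1.118 × 10⁻⁵ × 6.8 × (16239)² = 1.118 × 10⁻⁵ × 6.8 × 263,705,121 ≈ 20,047.9 × g
Target RCF = 20,047.9 − 6,710 = 13,337.9 × g
N² = 13,337.9 / (7.6024 × 10⁻⁵) = 175,443,281
N ≈ √175,443,281 ≈ 13,245.5

≈ 13250 RPM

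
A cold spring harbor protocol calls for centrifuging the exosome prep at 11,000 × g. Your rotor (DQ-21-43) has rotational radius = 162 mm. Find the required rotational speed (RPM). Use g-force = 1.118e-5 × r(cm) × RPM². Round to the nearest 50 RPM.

7800 RPM

r = 162 mm = 16.2 cm
RCF = 1.118 × 10⁻⁵ × r × N²
11,000 = 1.118 × 10⁻⁵ × 16.2 × N²
N² = 11,000 / (18.1116 × 10⁻⁵) = 60,734,557
N ≈ √60,734,557 ≈ 7,793.2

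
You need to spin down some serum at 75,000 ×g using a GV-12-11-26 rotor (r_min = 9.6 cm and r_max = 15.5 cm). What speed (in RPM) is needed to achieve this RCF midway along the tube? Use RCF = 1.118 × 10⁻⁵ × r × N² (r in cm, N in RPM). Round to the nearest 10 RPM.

23120 RPM

r_avg = (9.6 + 15.5) / 2 = 12.55 cm
RCF = 1.118 × 10⁻⁵ × r × N²
75,000 = 1.118 × 10⁻⁵ × 12.55 × N²
N² = 75,000 / (14.0309 × 10⁻⁵) = 534,534,492
N ≈ √534,534,492 ≈ 23,120.0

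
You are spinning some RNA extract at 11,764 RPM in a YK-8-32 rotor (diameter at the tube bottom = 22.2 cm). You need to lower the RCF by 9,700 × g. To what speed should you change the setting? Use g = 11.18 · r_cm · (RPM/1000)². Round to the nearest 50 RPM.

r = 22.2 / 2 = 11.1 cm
Current RCF = 11.18 × 11.1 × (11.764)² = 11.18 × 11.1 × 138.391696 ≈ 17,174.1 × g
Target RCF = 17,174.1 − 9,700 = 7,474.1 × g
(N/1000)² = 7,474.1 / 124.098 = 60.2274
N = 1000 × √60.2274 ≈ 7,760.6

N₂ ≈ 7750 RPM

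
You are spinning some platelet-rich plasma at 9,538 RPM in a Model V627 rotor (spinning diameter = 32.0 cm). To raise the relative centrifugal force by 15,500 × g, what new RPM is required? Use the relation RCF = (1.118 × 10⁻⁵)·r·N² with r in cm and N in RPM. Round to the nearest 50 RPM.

r = 32.0 / 2 = 16 cm
Current RCF = 1.118 × 10⁻⁵ × 16 × (9538)² = 1.118 × 10⁻⁵ × 16 × 90,973,444 ≈ 16,273.3 × g
Target RCF = 16,273.3 + 15,500 = 31,773.3 × g
N² = 31,773.3 / (17.888 × 10⁻⁵) = 177,623,547
N ≈ √177,623,547 ≈ 13,327.5

N₂ ≈ 13350 RPM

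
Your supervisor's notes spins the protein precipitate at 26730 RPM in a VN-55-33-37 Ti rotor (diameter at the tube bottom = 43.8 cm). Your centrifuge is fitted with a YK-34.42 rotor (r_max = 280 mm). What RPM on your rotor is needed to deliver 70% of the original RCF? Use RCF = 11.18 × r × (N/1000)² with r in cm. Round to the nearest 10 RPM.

Original rotor: r = 43.8 / 2 = 21.9 cm
RCF = 11.18 × r × (N/1000)²
RCF_original = 11.18 × 21.9 × (26.73)² = 11.18 × 21.9 × 714.4929 ≈ 174,937.9 × g
Target RCF = 0.7 × 174,937.9 ≈ 122,456.5 × g
Your rotor: r = 280 mm = 28.0 cm
122,456.5 = 11.18 × 28 × (N/1000)²
(N/1000)² = 122,456.5 / 313.04 = 391.1848
N = 1000 × √391.1848 ≈ 19,778.4

≈ 19780 RPM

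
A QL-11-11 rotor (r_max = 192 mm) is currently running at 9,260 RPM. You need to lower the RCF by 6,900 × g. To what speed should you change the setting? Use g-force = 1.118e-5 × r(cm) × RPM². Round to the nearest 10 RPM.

≈ 7320 RPM

r = 192 mm = 19.2 cm
Current RCF = 1.118 × 10⁻⁵ × 19.2 × (9260)² = 1.118 × 10⁻⁵ × 19.2 × 85,747,600 ≈ 18,406.2 × g
Target RCF = 18,406.2 − 6,900 = 11,506.2 × g
N² = 11,506.2 / (21.4656 × 10⁻⁵) = 53,602,974
N ≈ √53,602,974 ≈ 7,321.4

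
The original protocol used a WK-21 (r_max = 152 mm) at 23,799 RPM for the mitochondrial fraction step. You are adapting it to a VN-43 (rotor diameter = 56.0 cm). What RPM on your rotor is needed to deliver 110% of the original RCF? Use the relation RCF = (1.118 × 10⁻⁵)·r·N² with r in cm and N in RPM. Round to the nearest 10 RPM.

≈ 18390 RPM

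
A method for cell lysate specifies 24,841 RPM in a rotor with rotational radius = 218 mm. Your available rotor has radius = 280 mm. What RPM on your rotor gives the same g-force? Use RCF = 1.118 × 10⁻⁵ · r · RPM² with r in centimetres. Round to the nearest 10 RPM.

Original rotor: r = 218 mm = 21.8 cm
RCF = 1.118 × 10⁻⁵ × r × N²
RCF_original = 1.118 × 10⁻⁵ × 21.8 × (24841)² = 1.118 × 10⁻⁵ × 21.8 × 617,075,281 ≈ 150,396.1 × g
Your rotor: r = 280 mm = 28.0 cm
150,396.1 = 1.118 × 10⁻⁵ × 28 × N²
N² = 150,396.1 / (31.304 × 10⁻⁵) = 480,437,324
N ≈ √480,437,324 ≈ 21,918.9

≈ 21920 RPM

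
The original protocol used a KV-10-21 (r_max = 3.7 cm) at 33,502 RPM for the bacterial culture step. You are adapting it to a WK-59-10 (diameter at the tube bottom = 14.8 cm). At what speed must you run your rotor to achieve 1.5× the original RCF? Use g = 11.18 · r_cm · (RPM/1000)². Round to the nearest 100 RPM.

RCF_original = 11.18 × 3.7 × (33.502)² = 11.18 × 3.7 × 1,122.384004 ≈ 46,428.5 × g
Target RCF = 1.5 × 46,428.5 ≈ 69,642.8 × g
Your rotor: r = 14.8 / 2 = 7.4 cm
69,642.8 = 11.18 × 7.4 × (N/1000)²
(N/1000)² = 69,642.8 / 82.732 = 841.7879
N = 1000 × √841.7879 ≈ 29,013.6

29000 RPM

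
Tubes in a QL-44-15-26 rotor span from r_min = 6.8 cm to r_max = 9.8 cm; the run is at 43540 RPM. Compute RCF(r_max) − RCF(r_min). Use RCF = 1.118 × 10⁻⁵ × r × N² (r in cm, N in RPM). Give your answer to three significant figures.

63600 ×g

RCF_max = 1.118 × 10⁻⁵ × 9.8 × (43540)² = 1.118 × 10⁻⁵ × 9.8 × 1,895,731,600 ≈ 207,703.9 × g
RCF_min = 1.118 × 10⁻⁵ × 6.8 × (43540)² = 1.118 × 10⁻⁵ × 6.8 × 1,895,731,600 ≈ 144,121.1 × g
ΔRCF = 207,703.9 − 144,121.1 = 63,582.8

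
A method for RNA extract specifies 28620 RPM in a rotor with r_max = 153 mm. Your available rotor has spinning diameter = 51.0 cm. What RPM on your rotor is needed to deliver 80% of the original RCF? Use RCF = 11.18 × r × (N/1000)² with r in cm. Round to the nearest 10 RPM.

Original rotor: r = 153 mm = 15.3 cm
RCF = 11.18 × r × (N/1000)²
RCF_original = 11.18 × 15.3 × (28.62)² = 11.18 × 15.3 × 819.1044 ≈ 140,111.1 × g
Target RCF = 0.8 × 140,111.1 ≈ 112,088.9 × g
Your rotor: r = 51.0 / 2 = 25.5 cm
112,088.9 = 11.18 × 25.5 × (N/1000)²
(N/1000)² = 112,088.9 / 285.09 = 393.1702
N = 1000 × √393.1702 ≈ 19,828.5

19830 RPM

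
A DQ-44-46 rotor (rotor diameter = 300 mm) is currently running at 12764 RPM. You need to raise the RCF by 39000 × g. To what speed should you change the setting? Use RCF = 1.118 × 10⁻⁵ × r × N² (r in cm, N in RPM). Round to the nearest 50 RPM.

r = 300 mm / 2 = 150 mm = 15 cm
Current RCF = 1.118 × 10⁻⁵ × 15 × (12764)² = 1.118 × 10⁻⁵ × 15 × 162,919,696 ≈ 27,321.6 × g
Target RCF = 27,321.6 + 39,000 = 66,321.6 × g
N² = 66,321.6 / (16.77 × 10⁻⁵) = 395,477,639
N ≈ √395,477,639 ≈ 19,886.6

≈ 19900 RPM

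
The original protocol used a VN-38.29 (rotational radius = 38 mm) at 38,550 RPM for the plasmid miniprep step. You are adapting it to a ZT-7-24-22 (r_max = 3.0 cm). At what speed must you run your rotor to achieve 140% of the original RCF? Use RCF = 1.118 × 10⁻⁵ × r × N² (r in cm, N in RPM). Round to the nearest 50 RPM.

≈ 51350 RPM

Original rotor: r = 38 mm = 3.8 cm
RCF_original = 1.118 × 10⁻⁵ × 3.8 × (38550)² = 1.118 × 10⁻⁵ × 3.8 × 1,486,102,500 ≈ 63,135.6 × g
Target RCF = 1.4 × 63,135.6 ≈ 88,389.8 × g
88,389.8 = 1.118 × 10⁻⁵ × 3 × N²
N² = 88,389.8 / (3.354 × 10⁻⁵) = 2,635,354,800
N ≈ √2,635,354,800 ≈ 51,335.7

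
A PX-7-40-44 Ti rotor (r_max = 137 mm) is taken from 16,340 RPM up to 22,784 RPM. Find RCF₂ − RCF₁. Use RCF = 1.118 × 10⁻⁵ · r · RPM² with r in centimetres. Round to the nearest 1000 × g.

39000 ×g

r = 137 mm = 13.7 cm
RCF₁ = 1.118 × 10⁻⁵ × 13.7 × (16340)² = 1.118 × 10⁻⁵ × 13.7 × 266,995,600 ≈ 40,894.6 × g
RCF₂ = 1.118 × 10⁻⁵ × 13.7 × (22784)² = 1.118 × 10⁻⁵ × 13.7 × 519,110,656 ≈ 79,510.1 × g
Increase = 79,510.1 − 40,894.6 = 38,615.5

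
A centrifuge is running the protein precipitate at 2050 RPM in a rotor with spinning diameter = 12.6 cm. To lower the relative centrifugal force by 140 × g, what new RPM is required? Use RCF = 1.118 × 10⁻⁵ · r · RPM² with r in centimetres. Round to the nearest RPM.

N₂ ≈ 1488 RPM

r = 12.6 / 2 = 6.3 cm
Current RCF = 1.118 × 10⁻⁵ × 6.3 × (2050)² = 1.118 × 10⁻⁵ × 6.3 × 4,202,500 ≈ 296 × g
Target RCF = 296 − 140 = 156 × g
N² = 156 / (7.0434 × 10⁻⁵) = 2,214,839
N ≈ √2,214,839 ≈ 1,488.2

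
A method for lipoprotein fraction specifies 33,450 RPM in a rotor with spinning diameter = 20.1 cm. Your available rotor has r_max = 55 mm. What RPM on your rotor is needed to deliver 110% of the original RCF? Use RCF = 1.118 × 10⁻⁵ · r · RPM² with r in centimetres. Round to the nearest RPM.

47424 RPM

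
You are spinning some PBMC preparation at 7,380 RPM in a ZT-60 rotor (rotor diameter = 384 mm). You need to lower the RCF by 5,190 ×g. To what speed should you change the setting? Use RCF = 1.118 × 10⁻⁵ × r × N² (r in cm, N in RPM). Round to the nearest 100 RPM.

N₂ ≈ 5500 RPM

r = 384 mm / 2 = 192 mm = 19.2 cm
Current RCF = 1.118 × 10⁻⁵ × 19.2 × (7380)² = 1.118 × 10⁻⁵ × 19.2 × 54,464,400 ≈ 11,691.1 × g
Target RCF = 11,691.1 − 5,190 = 6,501.1 × g
N² = 6,501.1 / (21.4656 × 10⁻⁵) = 30,286,132
N ≈ √30,286,132 ≈ 5,503.3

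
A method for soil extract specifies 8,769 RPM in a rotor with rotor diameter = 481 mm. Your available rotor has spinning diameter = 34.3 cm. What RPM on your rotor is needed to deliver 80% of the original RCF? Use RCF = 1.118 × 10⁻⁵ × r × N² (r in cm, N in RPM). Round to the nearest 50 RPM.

9300 RPM

Original rotor: r = 481 mm / 2 = 240.5 mm = 24.05 cm
RCF_original = 1.118 × 10⁻⁵ × 24.05 × (8769)² = 1.118 × 10⁻⁵ × 24.05 × 76,895,361 ≈ 20,675.5 × g
Target RCF = 0.8 × 20,675.5 ≈ 16,540.4 × g
Your rotor: r = 34.3 / 2 = 17.15 cm
16,540.4 = 1.118 × 10⁻⁵ × 17.15 × N²
N² = 16,540.4 / (19.1737 × 10⁻⁵) = 86,266,083
N ≈ √86,266,083 ≈ 9,288.0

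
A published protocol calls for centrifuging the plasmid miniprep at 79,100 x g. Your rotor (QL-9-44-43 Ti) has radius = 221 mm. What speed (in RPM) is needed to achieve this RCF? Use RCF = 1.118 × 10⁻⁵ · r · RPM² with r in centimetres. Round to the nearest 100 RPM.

r = 221 mm = 22.1 cm
RCF = 1.118 × 10⁻⁵ × r × N²
79,100 = 1.118 × 10⁻⁵ × 22.1 × N²
N² = 79,100 / (24.7078 × 10⁻⁵) = 320,141,818
N ≈ √320,141,818 ≈ 17,892.5

N ≈ 17900 RPM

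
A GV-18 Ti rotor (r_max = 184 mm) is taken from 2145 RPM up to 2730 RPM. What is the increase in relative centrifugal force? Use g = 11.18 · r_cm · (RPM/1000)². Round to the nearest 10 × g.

≈ 590 × g

r = 184 mm = 18.4 cm
RCF₁ = 11.18 × 18.4 × (2.145)² = 11.18 × 18.4 × 4.601025 ≈ 946.5 × g
RCF₂ = 11.18 × 18.4 × (2.73)² = 11.18 × 18.4 × 7.4529 ≈ 1,533.2 × g
Increase = 1,533.2 − 946.5 = 586.7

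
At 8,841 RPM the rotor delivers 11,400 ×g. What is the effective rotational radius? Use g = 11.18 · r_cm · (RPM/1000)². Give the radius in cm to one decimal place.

r ≈ 13.0 cm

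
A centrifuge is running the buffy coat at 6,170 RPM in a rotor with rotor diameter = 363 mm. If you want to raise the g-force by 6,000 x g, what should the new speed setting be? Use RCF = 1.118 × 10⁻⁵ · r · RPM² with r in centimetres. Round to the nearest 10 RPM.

r = 363 mm / 2 = 181.5 mm = 18.15 cm
Current RCF = 1.118 × 10⁻⁵ × 18.15 × (6170)² = 1.118 × 10⁻⁵ × 18.15 × 38,068,900 ≈ 7,724.8 × g
Target RCF = 7,724.8 + 6,000 = 13,724.8 × g
N² = 13,724.8 / (20.2917 × 10⁻⁵) = 67,637,507
N ≈ √67,637,507 ≈ 8,224.2

8220 RPM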